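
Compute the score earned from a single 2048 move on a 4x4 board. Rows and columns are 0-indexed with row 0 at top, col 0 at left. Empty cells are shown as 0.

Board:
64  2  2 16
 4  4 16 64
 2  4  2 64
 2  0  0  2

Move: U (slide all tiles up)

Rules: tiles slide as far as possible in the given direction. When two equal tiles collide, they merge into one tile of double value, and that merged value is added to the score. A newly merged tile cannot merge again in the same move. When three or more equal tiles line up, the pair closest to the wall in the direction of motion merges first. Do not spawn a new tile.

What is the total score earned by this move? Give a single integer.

Answer: 140

Derivation:
Slide up:
col 0: [64, 4, 2, 2] -> [64, 4, 4, 0]  score +4 (running 4)
col 1: [2, 4, 4, 0] -> [2, 8, 0, 0]  score +8 (running 12)
col 2: [2, 16, 2, 0] -> [2, 16, 2, 0]  score +0 (running 12)
col 3: [16, 64, 64, 2] -> [16, 128, 2, 0]  score +128 (running 140)
Board after move:
 64   2   2  16
  4   8  16 128
  4   0   2   2
  0   0   0   0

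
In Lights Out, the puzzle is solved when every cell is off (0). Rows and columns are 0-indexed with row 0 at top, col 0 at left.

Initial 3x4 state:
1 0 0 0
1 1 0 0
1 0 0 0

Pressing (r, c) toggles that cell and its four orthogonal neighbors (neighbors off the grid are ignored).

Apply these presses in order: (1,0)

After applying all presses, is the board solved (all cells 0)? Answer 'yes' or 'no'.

After press 1 at (1,0):
0 0 0 0
0 0 0 0
0 0 0 0

Lights still on: 0

Answer: yes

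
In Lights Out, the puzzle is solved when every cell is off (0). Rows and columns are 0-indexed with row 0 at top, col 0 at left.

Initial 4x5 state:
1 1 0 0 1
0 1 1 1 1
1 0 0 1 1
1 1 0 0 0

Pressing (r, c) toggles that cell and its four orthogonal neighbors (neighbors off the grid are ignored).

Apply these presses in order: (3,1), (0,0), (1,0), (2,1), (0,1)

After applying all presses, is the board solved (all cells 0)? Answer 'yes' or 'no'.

Answer: no

Derivation:
After press 1 at (3,1):
1 1 0 0 1
0 1 1 1 1
1 1 0 1 1
0 0 1 0 0

After press 2 at (0,0):
0 0 0 0 1
1 1 1 1 1
1 1 0 1 1
0 0 1 0 0

After press 3 at (1,0):
1 0 0 0 1
0 0 1 1 1
0 1 0 1 1
0 0 1 0 0

After press 4 at (2,1):
1 0 0 0 1
0 1 1 1 1
1 0 1 1 1
0 1 1 0 0

After press 5 at (0,1):
0 1 1 0 1
0 0 1 1 1
1 0 1 1 1
0 1 1 0 0

Lights still on: 12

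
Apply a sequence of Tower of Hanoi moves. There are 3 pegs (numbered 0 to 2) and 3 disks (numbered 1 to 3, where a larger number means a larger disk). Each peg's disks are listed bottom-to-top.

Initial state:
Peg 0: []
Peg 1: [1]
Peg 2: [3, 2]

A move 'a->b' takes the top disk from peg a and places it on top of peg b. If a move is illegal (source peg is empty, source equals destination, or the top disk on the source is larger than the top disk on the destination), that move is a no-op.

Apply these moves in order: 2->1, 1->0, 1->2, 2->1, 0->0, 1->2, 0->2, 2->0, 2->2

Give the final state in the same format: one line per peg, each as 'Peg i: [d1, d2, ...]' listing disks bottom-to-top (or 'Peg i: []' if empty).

Answer: Peg 0: [1]
Peg 1: []
Peg 2: [3, 2]

Derivation:
After move 1 (2->1):
Peg 0: []
Peg 1: [1]
Peg 2: [3, 2]

After move 2 (1->0):
Peg 0: [1]
Peg 1: []
Peg 2: [3, 2]

After move 3 (1->2):
Peg 0: [1]
Peg 1: []
Peg 2: [3, 2]

After move 4 (2->1):
Peg 0: [1]
Peg 1: [2]
Peg 2: [3]

After move 5 (0->0):
Peg 0: [1]
Peg 1: [2]
Peg 2: [3]

After move 6 (1->2):
Peg 0: [1]
Peg 1: []
Peg 2: [3, 2]

After move 7 (0->2):
Peg 0: []
Peg 1: []
Peg 2: [3, 2, 1]

After move 8 (2->0):
Peg 0: [1]
Peg 1: []
Peg 2: [3, 2]

After move 9 (2->2):
Peg 0: [1]
Peg 1: []
Peg 2: [3, 2]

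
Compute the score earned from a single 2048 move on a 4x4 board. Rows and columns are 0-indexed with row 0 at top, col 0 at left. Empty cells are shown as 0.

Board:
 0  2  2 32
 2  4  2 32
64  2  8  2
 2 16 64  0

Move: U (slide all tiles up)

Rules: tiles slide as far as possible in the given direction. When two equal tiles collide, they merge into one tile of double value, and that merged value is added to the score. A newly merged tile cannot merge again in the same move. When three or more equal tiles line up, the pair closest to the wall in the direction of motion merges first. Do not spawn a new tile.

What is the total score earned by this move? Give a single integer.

Slide up:
col 0: [0, 2, 64, 2] -> [2, 64, 2, 0]  score +0 (running 0)
col 1: [2, 4, 2, 16] -> [2, 4, 2, 16]  score +0 (running 0)
col 2: [2, 2, 8, 64] -> [4, 8, 64, 0]  score +4 (running 4)
col 3: [32, 32, 2, 0] -> [64, 2, 0, 0]  score +64 (running 68)
Board after move:
 2  2  4 64
64  4  8  2
 2  2 64  0
 0 16  0  0

Answer: 68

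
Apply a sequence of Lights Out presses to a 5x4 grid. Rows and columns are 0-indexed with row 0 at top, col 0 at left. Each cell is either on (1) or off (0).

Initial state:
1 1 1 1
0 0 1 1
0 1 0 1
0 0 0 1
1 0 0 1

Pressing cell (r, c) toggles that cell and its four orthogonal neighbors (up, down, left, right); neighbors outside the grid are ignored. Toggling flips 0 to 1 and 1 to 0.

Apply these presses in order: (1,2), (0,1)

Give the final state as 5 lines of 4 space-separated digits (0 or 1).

Answer: 0 0 1 1
0 0 0 0
0 1 1 1
0 0 0 1
1 0 0 1

Derivation:
After press 1 at (1,2):
1 1 0 1
0 1 0 0
0 1 1 1
0 0 0 1
1 0 0 1

After press 2 at (0,1):
0 0 1 1
0 0 0 0
0 1 1 1
0 0 0 1
1 0 0 1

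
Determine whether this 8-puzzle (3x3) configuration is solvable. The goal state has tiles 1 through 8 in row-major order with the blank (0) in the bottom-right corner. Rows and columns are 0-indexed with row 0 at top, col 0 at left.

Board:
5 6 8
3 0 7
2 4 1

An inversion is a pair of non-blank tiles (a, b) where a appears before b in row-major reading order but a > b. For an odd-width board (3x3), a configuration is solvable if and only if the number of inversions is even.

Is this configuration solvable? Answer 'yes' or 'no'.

Answer: yes

Derivation:
Inversions (pairs i<j in row-major order where tile[i] > tile[j] > 0): 20
20 is even, so the puzzle is solvable.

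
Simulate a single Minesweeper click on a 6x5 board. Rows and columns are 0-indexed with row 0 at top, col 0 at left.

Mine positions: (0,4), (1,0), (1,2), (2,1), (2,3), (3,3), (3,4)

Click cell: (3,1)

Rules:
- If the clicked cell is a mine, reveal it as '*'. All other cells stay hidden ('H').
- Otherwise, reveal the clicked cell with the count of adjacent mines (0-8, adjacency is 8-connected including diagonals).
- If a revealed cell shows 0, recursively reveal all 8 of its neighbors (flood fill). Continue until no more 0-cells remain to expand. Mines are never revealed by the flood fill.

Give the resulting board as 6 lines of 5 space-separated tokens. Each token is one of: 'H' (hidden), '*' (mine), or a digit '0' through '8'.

H H H H H
H H H H H
H H H H H
H 1 H H H
H H H H H
H H H H H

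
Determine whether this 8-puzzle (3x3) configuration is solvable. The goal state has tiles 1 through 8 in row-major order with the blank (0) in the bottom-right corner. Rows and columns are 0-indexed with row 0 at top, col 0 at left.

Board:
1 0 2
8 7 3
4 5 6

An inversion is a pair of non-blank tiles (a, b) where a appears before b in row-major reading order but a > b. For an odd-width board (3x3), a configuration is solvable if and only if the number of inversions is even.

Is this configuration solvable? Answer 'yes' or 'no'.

Answer: no

Derivation:
Inversions (pairs i<j in row-major order where tile[i] > tile[j] > 0): 9
9 is odd, so the puzzle is not solvable.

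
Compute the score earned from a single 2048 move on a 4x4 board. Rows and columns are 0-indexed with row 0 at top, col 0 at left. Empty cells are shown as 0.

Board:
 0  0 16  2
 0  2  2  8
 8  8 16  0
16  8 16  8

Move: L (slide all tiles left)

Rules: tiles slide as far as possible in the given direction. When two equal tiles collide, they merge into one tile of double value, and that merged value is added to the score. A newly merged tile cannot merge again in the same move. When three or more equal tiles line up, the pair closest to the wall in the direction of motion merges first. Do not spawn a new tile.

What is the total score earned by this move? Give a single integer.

Slide left:
row 0: [0, 0, 16, 2] -> [16, 2, 0, 0]  score +0 (running 0)
row 1: [0, 2, 2, 8] -> [4, 8, 0, 0]  score +4 (running 4)
row 2: [8, 8, 16, 0] -> [16, 16, 0, 0]  score +16 (running 20)
row 3: [16, 8, 16, 8] -> [16, 8, 16, 8]  score +0 (running 20)
Board after move:
16  2  0  0
 4  8  0  0
16 16  0  0
16  8 16  8

Answer: 20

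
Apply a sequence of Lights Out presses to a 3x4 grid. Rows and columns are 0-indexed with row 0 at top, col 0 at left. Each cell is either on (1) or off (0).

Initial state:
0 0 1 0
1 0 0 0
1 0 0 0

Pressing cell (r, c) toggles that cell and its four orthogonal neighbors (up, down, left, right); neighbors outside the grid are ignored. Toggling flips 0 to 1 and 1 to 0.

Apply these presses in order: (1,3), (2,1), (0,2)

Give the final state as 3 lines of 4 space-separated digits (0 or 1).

After press 1 at (1,3):
0 0 1 1
1 0 1 1
1 0 0 1

After press 2 at (2,1):
0 0 1 1
1 1 1 1
0 1 1 1

After press 3 at (0,2):
0 1 0 0
1 1 0 1
0 1 1 1

Answer: 0 1 0 0
1 1 0 1
0 1 1 1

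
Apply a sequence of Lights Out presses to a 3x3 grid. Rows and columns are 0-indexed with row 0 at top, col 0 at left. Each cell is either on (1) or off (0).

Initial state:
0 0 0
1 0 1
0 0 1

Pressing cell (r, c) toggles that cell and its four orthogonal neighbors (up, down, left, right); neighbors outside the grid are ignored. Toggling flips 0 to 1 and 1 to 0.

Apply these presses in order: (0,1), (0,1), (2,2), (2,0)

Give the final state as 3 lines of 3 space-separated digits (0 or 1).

After press 1 at (0,1):
1 1 1
1 1 1
0 0 1

After press 2 at (0,1):
0 0 0
1 0 1
0 0 1

After press 3 at (2,2):
0 0 0
1 0 0
0 1 0

After press 4 at (2,0):
0 0 0
0 0 0
1 0 0

Answer: 0 0 0
0 0 0
1 0 0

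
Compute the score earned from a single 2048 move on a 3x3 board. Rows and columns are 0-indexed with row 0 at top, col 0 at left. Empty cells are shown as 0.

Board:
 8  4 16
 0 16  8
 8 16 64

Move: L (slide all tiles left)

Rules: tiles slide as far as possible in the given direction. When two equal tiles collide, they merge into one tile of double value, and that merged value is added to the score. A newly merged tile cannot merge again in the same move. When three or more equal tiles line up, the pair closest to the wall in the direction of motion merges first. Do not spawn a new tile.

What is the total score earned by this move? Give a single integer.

Slide left:
row 0: [8, 4, 16] -> [8, 4, 16]  score +0 (running 0)
row 1: [0, 16, 8] -> [16, 8, 0]  score +0 (running 0)
row 2: [8, 16, 64] -> [8, 16, 64]  score +0 (running 0)
Board after move:
 8  4 16
16  8  0
 8 16 64

Answer: 0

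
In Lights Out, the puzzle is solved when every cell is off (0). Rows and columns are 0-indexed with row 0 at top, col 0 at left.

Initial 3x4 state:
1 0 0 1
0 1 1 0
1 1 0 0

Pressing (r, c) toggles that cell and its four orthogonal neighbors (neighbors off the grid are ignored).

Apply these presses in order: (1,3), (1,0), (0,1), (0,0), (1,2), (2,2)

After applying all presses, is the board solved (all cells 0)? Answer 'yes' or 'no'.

After press 1 at (1,3):
1 0 0 0
0 1 0 1
1 1 0 1

After press 2 at (1,0):
0 0 0 0
1 0 0 1
0 1 0 1

After press 3 at (0,1):
1 1 1 0
1 1 0 1
0 1 0 1

After press 4 at (0,0):
0 0 1 0
0 1 0 1
0 1 0 1

After press 5 at (1,2):
0 0 0 0
0 0 1 0
0 1 1 1

After press 6 at (2,2):
0 0 0 0
0 0 0 0
0 0 0 0

Lights still on: 0

Answer: yes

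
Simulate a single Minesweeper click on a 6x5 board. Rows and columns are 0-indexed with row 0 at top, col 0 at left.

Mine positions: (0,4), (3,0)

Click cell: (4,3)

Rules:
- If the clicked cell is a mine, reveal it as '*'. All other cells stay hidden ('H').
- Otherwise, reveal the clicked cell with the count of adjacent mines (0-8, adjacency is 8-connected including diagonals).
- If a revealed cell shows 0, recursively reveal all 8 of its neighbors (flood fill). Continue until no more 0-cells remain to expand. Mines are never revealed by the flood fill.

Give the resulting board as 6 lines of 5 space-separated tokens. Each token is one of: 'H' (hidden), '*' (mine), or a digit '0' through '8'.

0 0 0 1 H
0 0 0 1 1
1 1 0 0 0
H 1 0 0 0
1 1 0 0 0
0 0 0 0 0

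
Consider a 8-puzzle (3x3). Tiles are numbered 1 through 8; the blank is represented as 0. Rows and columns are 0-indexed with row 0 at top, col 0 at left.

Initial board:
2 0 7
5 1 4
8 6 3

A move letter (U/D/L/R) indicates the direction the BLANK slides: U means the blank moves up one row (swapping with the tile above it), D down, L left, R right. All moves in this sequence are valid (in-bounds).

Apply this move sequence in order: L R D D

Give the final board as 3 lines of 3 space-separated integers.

Answer: 2 1 7
5 6 4
8 0 3

Derivation:
After move 1 (L):
0 2 7
5 1 4
8 6 3

After move 2 (R):
2 0 7
5 1 4
8 6 3

After move 3 (D):
2 1 7
5 0 4
8 6 3

After move 4 (D):
2 1 7
5 6 4
8 0 3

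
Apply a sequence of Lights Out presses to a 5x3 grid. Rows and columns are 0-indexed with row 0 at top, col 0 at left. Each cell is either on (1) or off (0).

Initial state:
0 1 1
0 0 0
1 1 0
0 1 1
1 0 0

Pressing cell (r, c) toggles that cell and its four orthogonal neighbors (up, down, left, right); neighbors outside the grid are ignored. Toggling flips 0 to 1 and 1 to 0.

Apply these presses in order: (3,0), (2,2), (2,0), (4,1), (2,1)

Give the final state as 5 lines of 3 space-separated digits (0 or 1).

Answer: 0 1 1
1 1 1
0 0 0
0 0 0
1 1 1

Derivation:
After press 1 at (3,0):
0 1 1
0 0 0
0 1 0
1 0 1
0 0 0

After press 2 at (2,2):
0 1 1
0 0 1
0 0 1
1 0 0
0 0 0

After press 3 at (2,0):
0 1 1
1 0 1
1 1 1
0 0 0
0 0 0

After press 4 at (4,1):
0 1 1
1 0 1
1 1 1
0 1 0
1 1 1

After press 5 at (2,1):
0 1 1
1 1 1
0 0 0
0 0 0
1 1 1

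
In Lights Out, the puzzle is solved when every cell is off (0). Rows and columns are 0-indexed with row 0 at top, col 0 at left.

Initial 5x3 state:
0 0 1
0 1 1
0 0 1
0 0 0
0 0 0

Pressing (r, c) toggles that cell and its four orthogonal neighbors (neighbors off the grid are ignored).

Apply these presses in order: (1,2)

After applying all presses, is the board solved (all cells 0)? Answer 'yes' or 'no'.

After press 1 at (1,2):
0 0 0
0 0 0
0 0 0
0 0 0
0 0 0

Lights still on: 0

Answer: yes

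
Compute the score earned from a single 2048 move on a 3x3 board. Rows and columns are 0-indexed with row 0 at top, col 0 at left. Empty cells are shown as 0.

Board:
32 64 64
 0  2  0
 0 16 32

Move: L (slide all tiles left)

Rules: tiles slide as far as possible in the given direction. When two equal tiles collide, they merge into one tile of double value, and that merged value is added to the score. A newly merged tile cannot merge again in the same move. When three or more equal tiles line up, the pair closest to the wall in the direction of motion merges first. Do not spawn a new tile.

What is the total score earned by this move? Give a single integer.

Answer: 128

Derivation:
Slide left:
row 0: [32, 64, 64] -> [32, 128, 0]  score +128 (running 128)
row 1: [0, 2, 0] -> [2, 0, 0]  score +0 (running 128)
row 2: [0, 16, 32] -> [16, 32, 0]  score +0 (running 128)
Board after move:
 32 128   0
  2   0   0
 16  32   0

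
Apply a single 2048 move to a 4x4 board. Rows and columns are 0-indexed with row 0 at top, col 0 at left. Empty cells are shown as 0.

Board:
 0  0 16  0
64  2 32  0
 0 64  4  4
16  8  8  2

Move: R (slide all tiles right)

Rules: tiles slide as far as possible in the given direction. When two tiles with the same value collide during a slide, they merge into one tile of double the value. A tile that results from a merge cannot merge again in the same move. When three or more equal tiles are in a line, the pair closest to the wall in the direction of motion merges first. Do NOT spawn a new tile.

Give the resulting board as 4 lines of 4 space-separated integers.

Answer:  0  0  0 16
 0 64  2 32
 0  0 64  8
 0 16 16  2

Derivation:
Slide right:
row 0: [0, 0, 16, 0] -> [0, 0, 0, 16]
row 1: [64, 2, 32, 0] -> [0, 64, 2, 32]
row 2: [0, 64, 4, 4] -> [0, 0, 64, 8]
row 3: [16, 8, 8, 2] -> [0, 16, 16, 2]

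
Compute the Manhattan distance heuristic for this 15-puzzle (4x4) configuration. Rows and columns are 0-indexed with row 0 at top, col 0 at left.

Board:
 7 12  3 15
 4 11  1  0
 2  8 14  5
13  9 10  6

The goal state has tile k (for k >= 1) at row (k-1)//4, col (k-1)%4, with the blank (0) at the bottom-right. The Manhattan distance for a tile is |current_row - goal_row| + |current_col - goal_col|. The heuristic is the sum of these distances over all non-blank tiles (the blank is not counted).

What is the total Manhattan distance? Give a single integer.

Answer: 40

Derivation:
Tile 7: (0,0)->(1,2) = 3
Tile 12: (0,1)->(2,3) = 4
Tile 3: (0,2)->(0,2) = 0
Tile 15: (0,3)->(3,2) = 4
Tile 4: (1,0)->(0,3) = 4
Tile 11: (1,1)->(2,2) = 2
Tile 1: (1,2)->(0,0) = 3
Tile 2: (2,0)->(0,1) = 3
Tile 8: (2,1)->(1,3) = 3
Tile 14: (2,2)->(3,1) = 2
Tile 5: (2,3)->(1,0) = 4
Tile 13: (3,0)->(3,0) = 0
Tile 9: (3,1)->(2,0) = 2
Tile 10: (3,2)->(2,1) = 2
Tile 6: (3,3)->(1,1) = 4
Sum: 3 + 4 + 0 + 4 + 4 + 2 + 3 + 3 + 3 + 2 + 4 + 0 + 2 + 2 + 4 = 40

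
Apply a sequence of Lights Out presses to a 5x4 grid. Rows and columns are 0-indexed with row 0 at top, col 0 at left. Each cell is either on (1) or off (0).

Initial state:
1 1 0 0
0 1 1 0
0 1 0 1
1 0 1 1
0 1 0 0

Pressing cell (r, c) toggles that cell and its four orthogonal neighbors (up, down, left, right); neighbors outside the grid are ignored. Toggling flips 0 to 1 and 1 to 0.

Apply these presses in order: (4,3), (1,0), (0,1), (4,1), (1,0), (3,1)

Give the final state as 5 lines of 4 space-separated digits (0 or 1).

Answer: 0 0 1 0
0 0 1 0
0 0 0 1
0 0 0 0
1 1 0 1

Derivation:
After press 1 at (4,3):
1 1 0 0
0 1 1 0
0 1 0 1
1 0 1 0
0 1 1 1

After press 2 at (1,0):
0 1 0 0
1 0 1 0
1 1 0 1
1 0 1 0
0 1 1 1

After press 3 at (0,1):
1 0 1 0
1 1 1 0
1 1 0 1
1 0 1 0
0 1 1 1

After press 4 at (4,1):
1 0 1 0
1 1 1 0
1 1 0 1
1 1 1 0
1 0 0 1

After press 5 at (1,0):
0 0 1 0
0 0 1 0
0 1 0 1
1 1 1 0
1 0 0 1

After press 6 at (3,1):
0 0 1 0
0 0 1 0
0 0 0 1
0 0 0 0
1 1 0 1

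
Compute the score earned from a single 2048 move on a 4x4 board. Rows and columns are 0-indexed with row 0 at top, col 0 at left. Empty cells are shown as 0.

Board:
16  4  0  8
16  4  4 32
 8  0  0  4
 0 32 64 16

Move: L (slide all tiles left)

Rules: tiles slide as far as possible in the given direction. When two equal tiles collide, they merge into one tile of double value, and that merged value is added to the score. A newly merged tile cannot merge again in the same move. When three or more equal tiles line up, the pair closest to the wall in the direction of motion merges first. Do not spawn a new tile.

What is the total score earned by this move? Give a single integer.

Slide left:
row 0: [16, 4, 0, 8] -> [16, 4, 8, 0]  score +0 (running 0)
row 1: [16, 4, 4, 32] -> [16, 8, 32, 0]  score +8 (running 8)
row 2: [8, 0, 0, 4] -> [8, 4, 0, 0]  score +0 (running 8)
row 3: [0, 32, 64, 16] -> [32, 64, 16, 0]  score +0 (running 8)
Board after move:
16  4  8  0
16  8 32  0
 8  4  0  0
32 64 16  0

Answer: 8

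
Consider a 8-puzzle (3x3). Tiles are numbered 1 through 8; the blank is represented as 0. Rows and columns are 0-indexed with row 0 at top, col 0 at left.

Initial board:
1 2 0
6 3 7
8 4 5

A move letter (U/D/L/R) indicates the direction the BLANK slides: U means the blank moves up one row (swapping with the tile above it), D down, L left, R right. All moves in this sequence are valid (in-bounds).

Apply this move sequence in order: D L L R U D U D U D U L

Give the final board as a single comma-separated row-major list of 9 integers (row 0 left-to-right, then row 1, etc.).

Answer: 0, 1, 7, 6, 2, 3, 8, 4, 5

Derivation:
After move 1 (D):
1 2 7
6 3 0
8 4 5

After move 2 (L):
1 2 7
6 0 3
8 4 5

After move 3 (L):
1 2 7
0 6 3
8 4 5

After move 4 (R):
1 2 7
6 0 3
8 4 5

After move 5 (U):
1 0 7
6 2 3
8 4 5

After move 6 (D):
1 2 7
6 0 3
8 4 5

After move 7 (U):
1 0 7
6 2 3
8 4 5

After move 8 (D):
1 2 7
6 0 3
8 4 5

After move 9 (U):
1 0 7
6 2 3
8 4 5

After move 10 (D):
1 2 7
6 0 3
8 4 5

After move 11 (U):
1 0 7
6 2 3
8 4 5

After move 12 (L):
0 1 7
6 2 3
8 4 5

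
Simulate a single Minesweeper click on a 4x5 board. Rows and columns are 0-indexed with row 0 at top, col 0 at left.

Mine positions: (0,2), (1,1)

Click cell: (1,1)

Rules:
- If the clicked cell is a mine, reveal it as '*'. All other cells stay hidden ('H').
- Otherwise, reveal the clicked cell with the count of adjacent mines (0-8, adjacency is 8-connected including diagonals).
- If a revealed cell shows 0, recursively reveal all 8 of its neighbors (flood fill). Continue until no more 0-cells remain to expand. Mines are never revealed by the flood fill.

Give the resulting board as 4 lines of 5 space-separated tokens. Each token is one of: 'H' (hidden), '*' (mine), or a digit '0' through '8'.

H H H H H
H * H H H
H H H H H
H H H H H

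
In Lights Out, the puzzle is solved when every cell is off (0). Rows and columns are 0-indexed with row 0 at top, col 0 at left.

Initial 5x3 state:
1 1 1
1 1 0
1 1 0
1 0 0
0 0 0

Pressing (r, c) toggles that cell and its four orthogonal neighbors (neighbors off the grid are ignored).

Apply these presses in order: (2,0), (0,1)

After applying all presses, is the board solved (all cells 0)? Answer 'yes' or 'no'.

After press 1 at (2,0):
1 1 1
0 1 0
0 0 0
0 0 0
0 0 0

After press 2 at (0,1):
0 0 0
0 0 0
0 0 0
0 0 0
0 0 0

Lights still on: 0

Answer: yes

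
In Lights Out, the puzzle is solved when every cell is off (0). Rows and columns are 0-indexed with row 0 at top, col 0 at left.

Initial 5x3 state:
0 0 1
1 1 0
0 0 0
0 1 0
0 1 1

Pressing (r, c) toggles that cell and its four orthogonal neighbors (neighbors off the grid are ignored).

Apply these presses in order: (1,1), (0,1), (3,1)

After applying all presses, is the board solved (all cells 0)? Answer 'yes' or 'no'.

Answer: no

Derivation:
After press 1 at (1,1):
0 1 1
0 0 1
0 1 0
0 1 0
0 1 1

After press 2 at (0,1):
1 0 0
0 1 1
0 1 0
0 1 0
0 1 1

After press 3 at (3,1):
1 0 0
0 1 1
0 0 0
1 0 1
0 0 1

Lights still on: 6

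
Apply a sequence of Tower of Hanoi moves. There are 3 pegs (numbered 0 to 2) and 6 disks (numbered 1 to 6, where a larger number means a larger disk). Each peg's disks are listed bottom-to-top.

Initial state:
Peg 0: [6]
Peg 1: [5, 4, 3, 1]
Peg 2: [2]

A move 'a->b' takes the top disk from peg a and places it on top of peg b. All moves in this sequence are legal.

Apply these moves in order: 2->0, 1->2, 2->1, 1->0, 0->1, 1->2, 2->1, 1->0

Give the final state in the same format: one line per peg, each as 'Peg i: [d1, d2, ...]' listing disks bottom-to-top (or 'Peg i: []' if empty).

Answer: Peg 0: [6, 2, 1]
Peg 1: [5, 4, 3]
Peg 2: []

Derivation:
After move 1 (2->0):
Peg 0: [6, 2]
Peg 1: [5, 4, 3, 1]
Peg 2: []

After move 2 (1->2):
Peg 0: [6, 2]
Peg 1: [5, 4, 3]
Peg 2: [1]

After move 3 (2->1):
Peg 0: [6, 2]
Peg 1: [5, 4, 3, 1]
Peg 2: []

After move 4 (1->0):
Peg 0: [6, 2, 1]
Peg 1: [5, 4, 3]
Peg 2: []

After move 5 (0->1):
Peg 0: [6, 2]
Peg 1: [5, 4, 3, 1]
Peg 2: []

After move 6 (1->2):
Peg 0: [6, 2]
Peg 1: [5, 4, 3]
Peg 2: [1]

After move 7 (2->1):
Peg 0: [6, 2]
Peg 1: [5, 4, 3, 1]
Peg 2: []

After move 8 (1->0):
Peg 0: [6, 2, 1]
Peg 1: [5, 4, 3]
Peg 2: []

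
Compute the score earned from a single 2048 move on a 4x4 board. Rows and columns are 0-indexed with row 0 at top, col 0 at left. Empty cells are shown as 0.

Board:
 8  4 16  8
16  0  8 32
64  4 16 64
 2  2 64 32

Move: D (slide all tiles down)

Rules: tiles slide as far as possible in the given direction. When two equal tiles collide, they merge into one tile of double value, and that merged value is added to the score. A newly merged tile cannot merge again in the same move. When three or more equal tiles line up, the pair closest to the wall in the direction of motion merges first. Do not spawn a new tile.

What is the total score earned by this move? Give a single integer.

Answer: 8

Derivation:
Slide down:
col 0: [8, 16, 64, 2] -> [8, 16, 64, 2]  score +0 (running 0)
col 1: [4, 0, 4, 2] -> [0, 0, 8, 2]  score +8 (running 8)
col 2: [16, 8, 16, 64] -> [16, 8, 16, 64]  score +0 (running 8)
col 3: [8, 32, 64, 32] -> [8, 32, 64, 32]  score +0 (running 8)
Board after move:
 8  0 16  8
16  0  8 32
64  8 16 64
 2  2 64 32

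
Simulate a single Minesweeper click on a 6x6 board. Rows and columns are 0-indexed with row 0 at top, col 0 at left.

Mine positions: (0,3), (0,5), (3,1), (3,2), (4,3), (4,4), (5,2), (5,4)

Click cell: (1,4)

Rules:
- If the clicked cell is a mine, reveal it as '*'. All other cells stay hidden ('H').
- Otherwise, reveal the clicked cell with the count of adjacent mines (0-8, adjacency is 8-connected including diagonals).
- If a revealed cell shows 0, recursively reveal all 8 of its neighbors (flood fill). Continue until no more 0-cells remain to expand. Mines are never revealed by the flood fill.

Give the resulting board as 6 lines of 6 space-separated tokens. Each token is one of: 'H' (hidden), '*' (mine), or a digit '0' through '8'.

H H H H H H
H H H H 2 H
H H H H H H
H H H H H H
H H H H H H
H H H H H H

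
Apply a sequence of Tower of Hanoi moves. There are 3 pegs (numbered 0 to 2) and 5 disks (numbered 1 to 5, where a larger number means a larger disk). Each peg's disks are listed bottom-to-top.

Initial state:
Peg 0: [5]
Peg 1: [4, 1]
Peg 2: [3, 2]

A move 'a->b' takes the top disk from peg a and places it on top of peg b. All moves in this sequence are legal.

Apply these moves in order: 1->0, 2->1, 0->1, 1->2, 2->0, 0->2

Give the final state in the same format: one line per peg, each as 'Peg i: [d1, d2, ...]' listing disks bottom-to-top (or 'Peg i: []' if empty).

After move 1 (1->0):
Peg 0: [5, 1]
Peg 1: [4]
Peg 2: [3, 2]

After move 2 (2->1):
Peg 0: [5, 1]
Peg 1: [4, 2]
Peg 2: [3]

After move 3 (0->1):
Peg 0: [5]
Peg 1: [4, 2, 1]
Peg 2: [3]

After move 4 (1->2):
Peg 0: [5]
Peg 1: [4, 2]
Peg 2: [3, 1]

After move 5 (2->0):
Peg 0: [5, 1]
Peg 1: [4, 2]
Peg 2: [3]

After move 6 (0->2):
Peg 0: [5]
Peg 1: [4, 2]
Peg 2: [3, 1]

Answer: Peg 0: [5]
Peg 1: [4, 2]
Peg 2: [3, 1]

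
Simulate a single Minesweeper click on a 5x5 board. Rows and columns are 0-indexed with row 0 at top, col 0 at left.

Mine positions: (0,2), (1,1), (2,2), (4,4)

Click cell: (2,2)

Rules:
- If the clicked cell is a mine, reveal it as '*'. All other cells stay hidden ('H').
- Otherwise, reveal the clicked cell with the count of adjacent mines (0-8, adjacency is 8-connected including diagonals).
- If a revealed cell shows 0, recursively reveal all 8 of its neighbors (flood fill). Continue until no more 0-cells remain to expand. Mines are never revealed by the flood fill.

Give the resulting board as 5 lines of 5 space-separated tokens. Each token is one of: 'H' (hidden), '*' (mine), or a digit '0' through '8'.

H H H H H
H H H H H
H H * H H
H H H H H
H H H H H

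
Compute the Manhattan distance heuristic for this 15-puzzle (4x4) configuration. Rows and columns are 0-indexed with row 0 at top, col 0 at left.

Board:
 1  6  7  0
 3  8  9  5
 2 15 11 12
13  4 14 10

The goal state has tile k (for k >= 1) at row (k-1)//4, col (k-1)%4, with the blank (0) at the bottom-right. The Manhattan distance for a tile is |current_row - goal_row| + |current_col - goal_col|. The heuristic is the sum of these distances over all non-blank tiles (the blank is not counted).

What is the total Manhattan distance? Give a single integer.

Tile 1: (0,0)->(0,0) = 0
Tile 6: (0,1)->(1,1) = 1
Tile 7: (0,2)->(1,2) = 1
Tile 3: (1,0)->(0,2) = 3
Tile 8: (1,1)->(1,3) = 2
Tile 9: (1,2)->(2,0) = 3
Tile 5: (1,3)->(1,0) = 3
Tile 2: (2,0)->(0,1) = 3
Tile 15: (2,1)->(3,2) = 2
Tile 11: (2,2)->(2,2) = 0
Tile 12: (2,3)->(2,3) = 0
Tile 13: (3,0)->(3,0) = 0
Tile 4: (3,1)->(0,3) = 5
Tile 14: (3,2)->(3,1) = 1
Tile 10: (3,3)->(2,1) = 3
Sum: 0 + 1 + 1 + 3 + 2 + 3 + 3 + 3 + 2 + 0 + 0 + 0 + 5 + 1 + 3 = 27

Answer: 27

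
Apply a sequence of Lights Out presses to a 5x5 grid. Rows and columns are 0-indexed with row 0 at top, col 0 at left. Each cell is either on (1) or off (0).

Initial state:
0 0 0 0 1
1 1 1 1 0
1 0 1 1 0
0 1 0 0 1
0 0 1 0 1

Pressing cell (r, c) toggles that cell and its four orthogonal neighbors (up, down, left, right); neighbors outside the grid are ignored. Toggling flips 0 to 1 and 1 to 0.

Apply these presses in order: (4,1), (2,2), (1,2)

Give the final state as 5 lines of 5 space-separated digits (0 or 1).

Answer: 0 0 1 0 1
1 0 1 0 0
1 1 1 0 0
0 0 1 0 1
1 1 0 0 1

Derivation:
After press 1 at (4,1):
0 0 0 0 1
1 1 1 1 0
1 0 1 1 0
0 0 0 0 1
1 1 0 0 1

After press 2 at (2,2):
0 0 0 0 1
1 1 0 1 0
1 1 0 0 0
0 0 1 0 1
1 1 0 0 1

After press 3 at (1,2):
0 0 1 0 1
1 0 1 0 0
1 1 1 0 0
0 0 1 0 1
1 1 0 0 1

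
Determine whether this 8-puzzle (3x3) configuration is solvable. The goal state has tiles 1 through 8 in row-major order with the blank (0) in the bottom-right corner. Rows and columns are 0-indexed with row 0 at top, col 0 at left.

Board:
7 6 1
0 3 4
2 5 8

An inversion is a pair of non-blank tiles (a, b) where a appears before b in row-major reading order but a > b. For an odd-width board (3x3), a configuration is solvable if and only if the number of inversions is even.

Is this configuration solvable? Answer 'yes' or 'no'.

Answer: no

Derivation:
Inversions (pairs i<j in row-major order where tile[i] > tile[j] > 0): 13
13 is odd, so the puzzle is not solvable.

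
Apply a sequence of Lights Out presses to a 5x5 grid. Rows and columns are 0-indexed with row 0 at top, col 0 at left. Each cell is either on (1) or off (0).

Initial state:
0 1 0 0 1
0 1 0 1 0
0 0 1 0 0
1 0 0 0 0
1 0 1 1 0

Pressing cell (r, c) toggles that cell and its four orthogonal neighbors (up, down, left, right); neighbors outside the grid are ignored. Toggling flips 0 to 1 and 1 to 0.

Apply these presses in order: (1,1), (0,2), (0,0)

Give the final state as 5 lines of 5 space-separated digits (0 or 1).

Answer: 1 0 1 1 1
0 0 0 1 0
0 1 1 0 0
1 0 0 0 0
1 0 1 1 0

Derivation:
After press 1 at (1,1):
0 0 0 0 1
1 0 1 1 0
0 1 1 0 0
1 0 0 0 0
1 0 1 1 0

After press 2 at (0,2):
0 1 1 1 1
1 0 0 1 0
0 1 1 0 0
1 0 0 0 0
1 0 1 1 0

After press 3 at (0,0):
1 0 1 1 1
0 0 0 1 0
0 1 1 0 0
1 0 0 0 0
1 0 1 1 0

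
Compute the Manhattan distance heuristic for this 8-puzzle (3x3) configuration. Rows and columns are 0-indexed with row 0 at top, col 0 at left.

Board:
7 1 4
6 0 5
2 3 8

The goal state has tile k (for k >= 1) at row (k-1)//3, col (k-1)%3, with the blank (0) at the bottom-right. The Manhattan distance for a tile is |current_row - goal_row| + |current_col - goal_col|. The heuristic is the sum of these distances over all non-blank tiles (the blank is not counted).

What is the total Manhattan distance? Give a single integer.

Answer: 16

Derivation:
Tile 7: at (0,0), goal (2,0), distance |0-2|+|0-0| = 2
Tile 1: at (0,1), goal (0,0), distance |0-0|+|1-0| = 1
Tile 4: at (0,2), goal (1,0), distance |0-1|+|2-0| = 3
Tile 6: at (1,0), goal (1,2), distance |1-1|+|0-2| = 2
Tile 5: at (1,2), goal (1,1), distance |1-1|+|2-1| = 1
Tile 2: at (2,0), goal (0,1), distance |2-0|+|0-1| = 3
Tile 3: at (2,1), goal (0,2), distance |2-0|+|1-2| = 3
Tile 8: at (2,2), goal (2,1), distance |2-2|+|2-1| = 1
Sum: 2 + 1 + 3 + 2 + 1 + 3 + 3 + 1 = 16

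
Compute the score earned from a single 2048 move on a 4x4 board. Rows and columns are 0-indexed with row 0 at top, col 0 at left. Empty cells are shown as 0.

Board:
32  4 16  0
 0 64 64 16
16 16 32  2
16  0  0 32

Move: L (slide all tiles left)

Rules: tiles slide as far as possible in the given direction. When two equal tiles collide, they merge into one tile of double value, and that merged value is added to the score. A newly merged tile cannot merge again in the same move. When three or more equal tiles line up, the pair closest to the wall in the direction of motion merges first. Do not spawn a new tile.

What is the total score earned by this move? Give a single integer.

Answer: 160

Derivation:
Slide left:
row 0: [32, 4, 16, 0] -> [32, 4, 16, 0]  score +0 (running 0)
row 1: [0, 64, 64, 16] -> [128, 16, 0, 0]  score +128 (running 128)
row 2: [16, 16, 32, 2] -> [32, 32, 2, 0]  score +32 (running 160)
row 3: [16, 0, 0, 32] -> [16, 32, 0, 0]  score +0 (running 160)
Board after move:
 32   4  16   0
128  16   0   0
 32  32   2   0
 16  32   0   0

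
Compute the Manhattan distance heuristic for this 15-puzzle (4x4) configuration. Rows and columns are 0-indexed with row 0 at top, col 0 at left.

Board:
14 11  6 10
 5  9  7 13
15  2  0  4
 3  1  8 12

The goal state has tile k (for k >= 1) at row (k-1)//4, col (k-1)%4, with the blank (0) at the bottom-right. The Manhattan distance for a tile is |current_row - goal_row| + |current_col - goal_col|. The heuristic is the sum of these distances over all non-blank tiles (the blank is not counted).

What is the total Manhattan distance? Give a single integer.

Answer: 40

Derivation:
Tile 14: at (0,0), goal (3,1), distance |0-3|+|0-1| = 4
Tile 11: at (0,1), goal (2,2), distance |0-2|+|1-2| = 3
Tile 6: at (0,2), goal (1,1), distance |0-1|+|2-1| = 2
Tile 10: at (0,3), goal (2,1), distance |0-2|+|3-1| = 4
Tile 5: at (1,0), goal (1,0), distance |1-1|+|0-0| = 0
Tile 9: at (1,1), goal (2,0), distance |1-2|+|1-0| = 2
Tile 7: at (1,2), goal (1,2), distance |1-1|+|2-2| = 0
Tile 13: at (1,3), goal (3,0), distance |1-3|+|3-0| = 5
Tile 15: at (2,0), goal (3,2), distance |2-3|+|0-2| = 3
Tile 2: at (2,1), goal (0,1), distance |2-0|+|1-1| = 2
Tile 4: at (2,3), goal (0,3), distance |2-0|+|3-3| = 2
Tile 3: at (3,0), goal (0,2), distance |3-0|+|0-2| = 5
Tile 1: at (3,1), goal (0,0), distance |3-0|+|1-0| = 4
Tile 8: at (3,2), goal (1,3), distance |3-1|+|2-3| = 3
Tile 12: at (3,3), goal (2,3), distance |3-2|+|3-3| = 1
Sum: 4 + 3 + 2 + 4 + 0 + 2 + 0 + 5 + 3 + 2 + 2 + 5 + 4 + 3 + 1 = 40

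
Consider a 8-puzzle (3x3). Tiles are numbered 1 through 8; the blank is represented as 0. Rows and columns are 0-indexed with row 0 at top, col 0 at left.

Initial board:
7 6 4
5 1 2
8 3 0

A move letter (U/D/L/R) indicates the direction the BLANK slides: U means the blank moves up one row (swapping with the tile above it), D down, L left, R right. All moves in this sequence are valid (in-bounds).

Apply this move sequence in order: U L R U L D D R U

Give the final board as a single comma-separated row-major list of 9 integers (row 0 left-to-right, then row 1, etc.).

Answer: 7, 1, 6, 5, 3, 0, 8, 2, 4

Derivation:
After move 1 (U):
7 6 4
5 1 0
8 3 2

After move 2 (L):
7 6 4
5 0 1
8 3 2

After move 3 (R):
7 6 4
5 1 0
8 3 2

After move 4 (U):
7 6 0
5 1 4
8 3 2

After move 5 (L):
7 0 6
5 1 4
8 3 2

After move 6 (D):
7 1 6
5 0 4
8 3 2

After move 7 (D):
7 1 6
5 3 4
8 0 2

After move 8 (R):
7 1 6
5 3 4
8 2 0

After move 9 (U):
7 1 6
5 3 0
8 2 4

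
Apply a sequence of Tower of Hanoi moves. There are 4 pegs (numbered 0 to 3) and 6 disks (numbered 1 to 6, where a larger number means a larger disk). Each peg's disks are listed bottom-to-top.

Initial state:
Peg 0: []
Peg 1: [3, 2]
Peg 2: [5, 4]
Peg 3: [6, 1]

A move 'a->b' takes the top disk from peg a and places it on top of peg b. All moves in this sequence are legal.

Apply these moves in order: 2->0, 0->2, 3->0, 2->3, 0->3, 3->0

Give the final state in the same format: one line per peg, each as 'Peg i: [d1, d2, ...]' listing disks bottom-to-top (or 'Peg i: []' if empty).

Answer: Peg 0: [1]
Peg 1: [3, 2]
Peg 2: [5]
Peg 3: [6, 4]

Derivation:
After move 1 (2->0):
Peg 0: [4]
Peg 1: [3, 2]
Peg 2: [5]
Peg 3: [6, 1]

After move 2 (0->2):
Peg 0: []
Peg 1: [3, 2]
Peg 2: [5, 4]
Peg 3: [6, 1]

After move 3 (3->0):
Peg 0: [1]
Peg 1: [3, 2]
Peg 2: [5, 4]
Peg 3: [6]

After move 4 (2->3):
Peg 0: [1]
Peg 1: [3, 2]
Peg 2: [5]
Peg 3: [6, 4]

After move 5 (0->3):
Peg 0: []
Peg 1: [3, 2]
Peg 2: [5]
Peg 3: [6, 4, 1]

After move 6 (3->0):
Peg 0: [1]
Peg 1: [3, 2]
Peg 2: [5]
Peg 3: [6, 4]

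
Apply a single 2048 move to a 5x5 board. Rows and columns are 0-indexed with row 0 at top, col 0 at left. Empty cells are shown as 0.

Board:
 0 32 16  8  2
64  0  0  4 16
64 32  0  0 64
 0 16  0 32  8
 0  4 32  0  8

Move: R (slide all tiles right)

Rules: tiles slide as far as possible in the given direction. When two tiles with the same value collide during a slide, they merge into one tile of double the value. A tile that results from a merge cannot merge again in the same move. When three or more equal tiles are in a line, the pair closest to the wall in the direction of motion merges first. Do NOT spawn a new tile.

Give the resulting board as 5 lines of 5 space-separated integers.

Slide right:
row 0: [0, 32, 16, 8, 2] -> [0, 32, 16, 8, 2]
row 1: [64, 0, 0, 4, 16] -> [0, 0, 64, 4, 16]
row 2: [64, 32, 0, 0, 64] -> [0, 0, 64, 32, 64]
row 3: [0, 16, 0, 32, 8] -> [0, 0, 16, 32, 8]
row 4: [0, 4, 32, 0, 8] -> [0, 0, 4, 32, 8]

Answer:  0 32 16  8  2
 0  0 64  4 16
 0  0 64 32 64
 0  0 16 32  8
 0  0  4 32  8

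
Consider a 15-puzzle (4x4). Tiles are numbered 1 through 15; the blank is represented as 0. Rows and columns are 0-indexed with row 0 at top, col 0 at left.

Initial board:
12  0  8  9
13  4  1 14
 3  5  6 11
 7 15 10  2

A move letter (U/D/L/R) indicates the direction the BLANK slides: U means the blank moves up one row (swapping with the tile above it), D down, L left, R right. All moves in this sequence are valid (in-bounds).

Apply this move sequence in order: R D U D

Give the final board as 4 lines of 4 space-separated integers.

Answer: 12  8  1  9
13  4  0 14
 3  5  6 11
 7 15 10  2

Derivation:
After move 1 (R):
12  8  0  9
13  4  1 14
 3  5  6 11
 7 15 10  2

After move 2 (D):
12  8  1  9
13  4  0 14
 3  5  6 11
 7 15 10  2

After move 3 (U):
12  8  0  9
13  4  1 14
 3  5  6 11
 7 15 10  2

After move 4 (D):
12  8  1  9
13  4  0 14
 3  5  6 11
 7 15 10  2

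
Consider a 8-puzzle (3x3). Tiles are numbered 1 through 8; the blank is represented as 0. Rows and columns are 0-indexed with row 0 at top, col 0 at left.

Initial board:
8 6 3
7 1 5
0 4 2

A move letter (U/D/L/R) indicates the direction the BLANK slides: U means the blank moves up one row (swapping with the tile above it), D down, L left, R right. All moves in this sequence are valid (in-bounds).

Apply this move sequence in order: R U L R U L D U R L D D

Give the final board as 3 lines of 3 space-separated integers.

Answer: 7 8 3
4 6 5
0 1 2

Derivation:
After move 1 (R):
8 6 3
7 1 5
4 0 2

After move 2 (U):
8 6 3
7 0 5
4 1 2

After move 3 (L):
8 6 3
0 7 5
4 1 2

After move 4 (R):
8 6 3
7 0 5
4 1 2

After move 5 (U):
8 0 3
7 6 5
4 1 2

After move 6 (L):
0 8 3
7 6 5
4 1 2

After move 7 (D):
7 8 3
0 6 5
4 1 2

After move 8 (U):
0 8 3
7 6 5
4 1 2

After move 9 (R):
8 0 3
7 6 5
4 1 2

After move 10 (L):
0 8 3
7 6 5
4 1 2

After move 11 (D):
7 8 3
0 6 5
4 1 2

After move 12 (D):
7 8 3
4 6 5
0 1 2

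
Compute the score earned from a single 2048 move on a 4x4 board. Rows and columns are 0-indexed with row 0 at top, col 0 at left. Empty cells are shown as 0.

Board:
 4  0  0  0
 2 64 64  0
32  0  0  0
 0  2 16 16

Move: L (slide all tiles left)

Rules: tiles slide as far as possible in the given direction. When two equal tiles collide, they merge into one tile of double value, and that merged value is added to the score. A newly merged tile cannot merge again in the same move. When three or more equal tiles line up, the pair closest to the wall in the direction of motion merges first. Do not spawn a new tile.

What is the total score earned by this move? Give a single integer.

Slide left:
row 0: [4, 0, 0, 0] -> [4, 0, 0, 0]  score +0 (running 0)
row 1: [2, 64, 64, 0] -> [2, 128, 0, 0]  score +128 (running 128)
row 2: [32, 0, 0, 0] -> [32, 0, 0, 0]  score +0 (running 128)
row 3: [0, 2, 16, 16] -> [2, 32, 0, 0]  score +32 (running 160)
Board after move:
  4   0   0   0
  2 128   0   0
 32   0   0   0
  2  32   0   0

Answer: 160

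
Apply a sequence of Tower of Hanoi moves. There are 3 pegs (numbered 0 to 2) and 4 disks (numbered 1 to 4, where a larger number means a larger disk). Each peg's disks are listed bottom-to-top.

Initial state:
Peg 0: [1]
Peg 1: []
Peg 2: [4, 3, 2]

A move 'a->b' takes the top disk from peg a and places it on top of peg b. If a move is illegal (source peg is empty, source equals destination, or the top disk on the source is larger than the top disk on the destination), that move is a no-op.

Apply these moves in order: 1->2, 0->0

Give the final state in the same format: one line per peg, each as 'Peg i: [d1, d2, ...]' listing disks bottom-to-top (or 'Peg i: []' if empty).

After move 1 (1->2):
Peg 0: [1]
Peg 1: []
Peg 2: [4, 3, 2]

After move 2 (0->0):
Peg 0: [1]
Peg 1: []
Peg 2: [4, 3, 2]

Answer: Peg 0: [1]
Peg 1: []
Peg 2: [4, 3, 2]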